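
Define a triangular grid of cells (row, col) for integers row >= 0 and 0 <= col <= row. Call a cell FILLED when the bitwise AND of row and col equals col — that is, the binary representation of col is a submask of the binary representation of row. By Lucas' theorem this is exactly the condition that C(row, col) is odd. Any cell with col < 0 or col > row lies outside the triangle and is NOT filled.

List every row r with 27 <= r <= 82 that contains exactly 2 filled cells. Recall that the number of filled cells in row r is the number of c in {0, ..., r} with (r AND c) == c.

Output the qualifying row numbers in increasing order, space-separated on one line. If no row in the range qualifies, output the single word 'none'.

Answer: 32 64

Derivation:
Row r has 2^popcount(r) filled cells, so we need popcount(r) = log2(2) = 1.
Scan r = 27..82 and keep those with exactly 1 one-bits:
r=27=11011 popcount=4 -> skip
r=28=11100 popcount=3 -> skip
r=29=11101 popcount=4 -> skip
r=30=11110 popcount=4 -> skip
r=31=11111 popcount=5 -> skip
r=32=100000 popcount=1 -> KEEP
r=33=100001 popcount=2 -> skip
r=34=100010 popcount=2 -> skip
r=35=100011 popcount=3 -> skip
r=36=100100 popcount=2 -> skip
r=37=100101 popcount=3 -> skip
r=38=100110 popcount=3 -> skip
r=39=100111 popcount=4 -> skip
r=40=101000 popcount=2 -> skip
r=41=101001 popcount=3 -> skip
r=42=101010 popcount=3 -> skip
r=43=101011 popcount=4 -> skip
r=44=101100 popcount=3 -> skip
r=45=101101 popcount=4 -> skip
r=46=101110 popcount=4 -> skip
r=47=101111 popcount=5 -> skip
r=48=110000 popcount=2 -> skip
r=49=110001 popcount=3 -> skip
r=50=110010 popcount=3 -> skip
r=51=110011 popcount=4 -> skip
r=52=110100 popcount=3 -> skip
r=53=110101 popcount=4 -> skip
r=54=110110 popcount=4 -> skip
r=55=110111 popcount=5 -> skip
r=56=111000 popcount=3 -> skip
r=57=111001 popcount=4 -> skip
r=58=111010 popcount=4 -> skip
r=59=111011 popcount=5 -> skip
r=60=111100 popcount=4 -> skip
r=61=111101 popcount=5 -> skip
r=62=111110 popcount=5 -> skip
r=63=111111 popcount=6 -> skip
r=64=1000000 popcount=1 -> KEEP
r=65=1000001 popcount=2 -> skip
r=66=1000010 popcount=2 -> skip
r=67=1000011 popcount=3 -> skip
r=68=1000100 popcount=2 -> skip
r=69=1000101 popcount=3 -> skip
r=70=1000110 popcount=3 -> skip
r=71=1000111 popcount=4 -> skip
r=72=1001000 popcount=2 -> skip
r=73=1001001 popcount=3 -> skip
r=74=1001010 popcount=3 -> skip
r=75=1001011 popcount=4 -> skip
r=76=1001100 popcount=3 -> skip
r=77=1001101 popcount=4 -> skip
r=78=1001110 popcount=4 -> skip
r=79=1001111 popcount=5 -> skip
r=80=1010000 popcount=2 -> skip
r=81=1010001 popcount=3 -> skip
r=82=1010010 popcount=3 -> skip
Kept rows: 32 64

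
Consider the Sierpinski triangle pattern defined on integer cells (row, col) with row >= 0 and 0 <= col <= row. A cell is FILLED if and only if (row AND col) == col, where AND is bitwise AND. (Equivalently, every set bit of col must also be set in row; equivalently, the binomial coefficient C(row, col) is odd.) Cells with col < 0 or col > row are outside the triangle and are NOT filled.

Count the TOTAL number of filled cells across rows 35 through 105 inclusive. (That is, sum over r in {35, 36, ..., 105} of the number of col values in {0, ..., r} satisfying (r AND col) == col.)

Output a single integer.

Answer: 1094

Derivation:
r35=100011 pc3: +8 =8
r36=100100 pc2: +4 =12
r37=100101 pc3: +8 =20
r38=100110 pc3: +8 =28
r39=100111 pc4: +16 =44
r40=101000 pc2: +4 =48
r41=101001 pc3: +8 =56
r42=101010 pc3: +8 =64
r43=101011 pc4: +16 =80
r44=101100 pc3: +8 =88
r45=101101 pc4: +16 =104
r46=101110 pc4: +16 =120
r47=101111 pc5: +32 =152
r48=110000 pc2: +4 =156
r49=110001 pc3: +8 =164
r50=110010 pc3: +8 =172
r51=110011 pc4: +16 =188
r52=110100 pc3: +8 =196
r53=110101 pc4: +16 =212
r54=110110 pc4: +16 =228
r55=110111 pc5: +32 =260
r56=111000 pc3: +8 =268
r57=111001 pc4: +16 =284
r58=111010 pc4: +16 =300
r59=111011 pc5: +32 =332
r60=111100 pc4: +16 =348
r61=111101 pc5: +32 =380
r62=111110 pc5: +32 =412
r63=111111 pc6: +64 =476
r64=1000000 pc1: +2 =478
r65=1000001 pc2: +4 =482
r66=1000010 pc2: +4 =486
r67=1000011 pc3: +8 =494
r68=1000100 pc2: +4 =498
r69=1000101 pc3: +8 =506
r70=1000110 pc3: +8 =514
r71=1000111 pc4: +16 =530
r72=1001000 pc2: +4 =534
r73=1001001 pc3: +8 =542
r74=1001010 pc3: +8 =550
r75=1001011 pc4: +16 =566
r76=1001100 pc3: +8 =574
r77=1001101 pc4: +16 =590
r78=1001110 pc4: +16 =606
r79=1001111 pc5: +32 =638
r80=1010000 pc2: +4 =642
r81=1010001 pc3: +8 =650
r82=1010010 pc3: +8 =658
r83=1010011 pc4: +16 =674
r84=1010100 pc3: +8 =682
r85=1010101 pc4: +16 =698
r86=1010110 pc4: +16 =714
r87=1010111 pc5: +32 =746
r88=1011000 pc3: +8 =754
r89=1011001 pc4: +16 =770
r90=1011010 pc4: +16 =786
r91=1011011 pc5: +32 =818
r92=1011100 pc4: +16 =834
r93=1011101 pc5: +32 =866
r94=1011110 pc5: +32 =898
r95=1011111 pc6: +64 =962
r96=1100000 pc2: +4 =966
r97=1100001 pc3: +8 =974
r98=1100010 pc3: +8 =982
r99=1100011 pc4: +16 =998
r100=1100100 pc3: +8 =1006
r101=1100101 pc4: +16 =1022
r102=1100110 pc4: +16 =1038
r103=1100111 pc5: +32 =1070
r104=1101000 pc3: +8 =1078
r105=1101001 pc4: +16 =1094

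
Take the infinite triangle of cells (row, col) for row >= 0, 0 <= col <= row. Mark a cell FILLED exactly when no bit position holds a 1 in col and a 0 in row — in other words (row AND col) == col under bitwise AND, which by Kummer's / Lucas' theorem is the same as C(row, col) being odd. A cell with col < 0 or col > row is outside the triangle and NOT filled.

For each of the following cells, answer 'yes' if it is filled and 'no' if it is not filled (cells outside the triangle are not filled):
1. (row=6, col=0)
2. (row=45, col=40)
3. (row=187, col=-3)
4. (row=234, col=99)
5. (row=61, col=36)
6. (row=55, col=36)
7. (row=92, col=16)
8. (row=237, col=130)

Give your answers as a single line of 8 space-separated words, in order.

(6,0): row=0b110, col=0b0, row AND col = 0b0 = 0; 0 == 0 -> filled
(45,40): row=0b101101, col=0b101000, row AND col = 0b101000 = 40; 40 == 40 -> filled
(187,-3): col outside [0, 187] -> not filled
(234,99): row=0b11101010, col=0b1100011, row AND col = 0b1100010 = 98; 98 != 99 -> empty
(61,36): row=0b111101, col=0b100100, row AND col = 0b100100 = 36; 36 == 36 -> filled
(55,36): row=0b110111, col=0b100100, row AND col = 0b100100 = 36; 36 == 36 -> filled
(92,16): row=0b1011100, col=0b10000, row AND col = 0b10000 = 16; 16 == 16 -> filled
(237,130): row=0b11101101, col=0b10000010, row AND col = 0b10000000 = 128; 128 != 130 -> empty

Answer: yes yes no no yes yes yes no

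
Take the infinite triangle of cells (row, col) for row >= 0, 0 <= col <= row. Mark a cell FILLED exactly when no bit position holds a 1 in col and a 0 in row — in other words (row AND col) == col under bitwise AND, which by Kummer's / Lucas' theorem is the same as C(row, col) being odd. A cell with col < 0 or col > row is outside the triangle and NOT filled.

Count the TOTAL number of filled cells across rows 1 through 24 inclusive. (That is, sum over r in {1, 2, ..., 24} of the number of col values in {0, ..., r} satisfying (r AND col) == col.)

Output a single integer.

Answer: 138

Derivation:
r1=1 pc1: +2 =2
r2=10 pc1: +2 =4
r3=11 pc2: +4 =8
r4=100 pc1: +2 =10
r5=101 pc2: +4 =14
r6=110 pc2: +4 =18
r7=111 pc3: +8 =26
r8=1000 pc1: +2 =28
r9=1001 pc2: +4 =32
r10=1010 pc2: +4 =36
r11=1011 pc3: +8 =44
r12=1100 pc2: +4 =48
r13=1101 pc3: +8 =56
r14=1110 pc3: +8 =64
r15=1111 pc4: +16 =80
r16=10000 pc1: +2 =82
r17=10001 pc2: +4 =86
r18=10010 pc2: +4 =90
r19=10011 pc3: +8 =98
r20=10100 pc2: +4 =102
r21=10101 pc3: +8 =110
r22=10110 pc3: +8 =118
r23=10111 pc4: +16 =134
r24=11000 pc2: +4 =138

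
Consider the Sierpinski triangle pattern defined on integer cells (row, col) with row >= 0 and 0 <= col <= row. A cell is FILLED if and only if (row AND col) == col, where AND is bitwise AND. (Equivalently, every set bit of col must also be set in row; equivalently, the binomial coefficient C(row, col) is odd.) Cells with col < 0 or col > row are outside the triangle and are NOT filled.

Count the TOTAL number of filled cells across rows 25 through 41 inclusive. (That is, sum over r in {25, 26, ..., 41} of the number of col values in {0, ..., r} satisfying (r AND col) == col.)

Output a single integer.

r25=11001 pc3: +8 =8
r26=11010 pc3: +8 =16
r27=11011 pc4: +16 =32
r28=11100 pc3: +8 =40
r29=11101 pc4: +16 =56
r30=11110 pc4: +16 =72
r31=11111 pc5: +32 =104
r32=100000 pc1: +2 =106
r33=100001 pc2: +4 =110
r34=100010 pc2: +4 =114
r35=100011 pc3: +8 =122
r36=100100 pc2: +4 =126
r37=100101 pc3: +8 =134
r38=100110 pc3: +8 =142
r39=100111 pc4: +16 =158
r40=101000 pc2: +4 =162
r41=101001 pc3: +8 =170

Answer: 170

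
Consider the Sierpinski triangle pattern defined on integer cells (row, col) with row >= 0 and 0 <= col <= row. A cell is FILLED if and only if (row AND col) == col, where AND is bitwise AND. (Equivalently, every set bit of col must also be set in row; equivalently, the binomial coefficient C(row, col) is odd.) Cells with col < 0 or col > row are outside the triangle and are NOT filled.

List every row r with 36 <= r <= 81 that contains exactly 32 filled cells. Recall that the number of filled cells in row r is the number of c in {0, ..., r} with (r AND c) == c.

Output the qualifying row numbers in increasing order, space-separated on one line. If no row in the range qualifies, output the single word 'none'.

Answer: 47 55 59 61 62 79

Derivation:
Row r has 2^popcount(r) filled cells, so we need popcount(r) = log2(32) = 5.
Scan r = 36..81 and keep those with exactly 5 one-bits:
r=36=100100 popcount=2 -> skip
r=37=100101 popcount=3 -> skip
r=38=100110 popcount=3 -> skip
r=39=100111 popcount=4 -> skip
r=40=101000 popcount=2 -> skip
r=41=101001 popcount=3 -> skip
r=42=101010 popcount=3 -> skip
r=43=101011 popcount=4 -> skip
r=44=101100 popcount=3 -> skip
r=45=101101 popcount=4 -> skip
r=46=101110 popcount=4 -> skip
r=47=101111 popcount=5 -> KEEP
r=48=110000 popcount=2 -> skip
r=49=110001 popcount=3 -> skip
r=50=110010 popcount=3 -> skip
r=51=110011 popcount=4 -> skip
r=52=110100 popcount=3 -> skip
r=53=110101 popcount=4 -> skip
r=54=110110 popcount=4 -> skip
r=55=110111 popcount=5 -> KEEP
r=56=111000 popcount=3 -> skip
r=57=111001 popcount=4 -> skip
r=58=111010 popcount=4 -> skip
r=59=111011 popcount=5 -> KEEP
r=60=111100 popcount=4 -> skip
r=61=111101 popcount=5 -> KEEP
r=62=111110 popcount=5 -> KEEP
r=63=111111 popcount=6 -> skip
r=64=1000000 popcount=1 -> skip
r=65=1000001 popcount=2 -> skip
r=66=1000010 popcount=2 -> skip
r=67=1000011 popcount=3 -> skip
r=68=1000100 popcount=2 -> skip
r=69=1000101 popcount=3 -> skip
r=70=1000110 popcount=3 -> skip
r=71=1000111 popcount=4 -> skip
r=72=1001000 popcount=2 -> skip
r=73=1001001 popcount=3 -> skip
r=74=1001010 popcount=3 -> skip
r=75=1001011 popcount=4 -> skip
r=76=1001100 popcount=3 -> skip
r=77=1001101 popcount=4 -> skip
r=78=1001110 popcount=4 -> skip
r=79=1001111 popcount=5 -> KEEP
r=80=1010000 popcount=2 -> skip
r=81=1010001 popcount=3 -> skip
Kept rows: 47 55 59 61 62 79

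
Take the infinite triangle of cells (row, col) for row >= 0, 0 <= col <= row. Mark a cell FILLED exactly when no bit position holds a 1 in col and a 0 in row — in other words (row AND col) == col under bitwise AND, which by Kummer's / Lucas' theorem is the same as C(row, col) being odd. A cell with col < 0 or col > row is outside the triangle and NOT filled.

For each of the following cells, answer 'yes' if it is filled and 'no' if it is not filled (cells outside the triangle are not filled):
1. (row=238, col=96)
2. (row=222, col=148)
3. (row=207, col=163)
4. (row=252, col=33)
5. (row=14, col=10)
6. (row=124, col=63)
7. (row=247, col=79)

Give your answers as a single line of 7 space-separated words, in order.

(238,96): row=0b11101110, col=0b1100000, row AND col = 0b1100000 = 96; 96 == 96 -> filled
(222,148): row=0b11011110, col=0b10010100, row AND col = 0b10010100 = 148; 148 == 148 -> filled
(207,163): row=0b11001111, col=0b10100011, row AND col = 0b10000011 = 131; 131 != 163 -> empty
(252,33): row=0b11111100, col=0b100001, row AND col = 0b100000 = 32; 32 != 33 -> empty
(14,10): row=0b1110, col=0b1010, row AND col = 0b1010 = 10; 10 == 10 -> filled
(124,63): row=0b1111100, col=0b111111, row AND col = 0b111100 = 60; 60 != 63 -> empty
(247,79): row=0b11110111, col=0b1001111, row AND col = 0b1000111 = 71; 71 != 79 -> empty

Answer: yes yes no no yes no no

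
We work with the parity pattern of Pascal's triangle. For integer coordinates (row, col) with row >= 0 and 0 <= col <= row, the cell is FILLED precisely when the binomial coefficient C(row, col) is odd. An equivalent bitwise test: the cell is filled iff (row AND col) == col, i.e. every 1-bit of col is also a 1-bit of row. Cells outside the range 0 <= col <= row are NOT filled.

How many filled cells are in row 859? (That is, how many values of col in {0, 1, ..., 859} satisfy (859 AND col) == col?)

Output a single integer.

Answer: 128

Derivation:
859 in binary = 1101011011
popcount(859) = number of 1-bits in 1101011011 = 7
A col c satisfies (859 AND c) == c iff every set bit of c is also set in 859; each of the 7 set bits of 859 can independently be on or off in c.
count = 2^7 = 128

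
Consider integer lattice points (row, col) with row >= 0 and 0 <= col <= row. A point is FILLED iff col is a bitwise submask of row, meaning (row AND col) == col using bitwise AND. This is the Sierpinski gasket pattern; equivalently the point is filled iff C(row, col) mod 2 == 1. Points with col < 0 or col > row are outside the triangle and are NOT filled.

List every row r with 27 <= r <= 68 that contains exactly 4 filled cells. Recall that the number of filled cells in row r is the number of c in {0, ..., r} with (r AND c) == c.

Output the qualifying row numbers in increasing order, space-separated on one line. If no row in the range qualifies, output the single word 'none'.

Row r has 2^popcount(r) filled cells, so we need popcount(r) = log2(4) = 2.
Scan r = 27..68 and keep those with exactly 2 one-bits:
r=27=11011 popcount=4 -> skip
r=28=11100 popcount=3 -> skip
r=29=11101 popcount=4 -> skip
r=30=11110 popcount=4 -> skip
r=31=11111 popcount=5 -> skip
r=32=100000 popcount=1 -> skip
r=33=100001 popcount=2 -> KEEP
r=34=100010 popcount=2 -> KEEP
r=35=100011 popcount=3 -> skip
r=36=100100 popcount=2 -> KEEP
r=37=100101 popcount=3 -> skip
r=38=100110 popcount=3 -> skip
r=39=100111 popcount=4 -> skip
r=40=101000 popcount=2 -> KEEP
r=41=101001 popcount=3 -> skip
r=42=101010 popcount=3 -> skip
r=43=101011 popcount=4 -> skip
r=44=101100 popcount=3 -> skip
r=45=101101 popcount=4 -> skip
r=46=101110 popcount=4 -> skip
r=47=101111 popcount=5 -> skip
r=48=110000 popcount=2 -> KEEP
r=49=110001 popcount=3 -> skip
r=50=110010 popcount=3 -> skip
r=51=110011 popcount=4 -> skip
r=52=110100 popcount=3 -> skip
r=53=110101 popcount=4 -> skip
r=54=110110 popcount=4 -> skip
r=55=110111 popcount=5 -> skip
r=56=111000 popcount=3 -> skip
r=57=111001 popcount=4 -> skip
r=58=111010 popcount=4 -> skip
r=59=111011 popcount=5 -> skip
r=60=111100 popcount=4 -> skip
r=61=111101 popcount=5 -> skip
r=62=111110 popcount=5 -> skip
r=63=111111 popcount=6 -> skip
r=64=1000000 popcount=1 -> skip
r=65=1000001 popcount=2 -> KEEP
r=66=1000010 popcount=2 -> KEEP
r=67=1000011 popcount=3 -> skip
r=68=1000100 popcount=2 -> KEEP
Kept rows: 33 34 36 40 48 65 66 68

Answer: 33 34 36 40 48 65 66 68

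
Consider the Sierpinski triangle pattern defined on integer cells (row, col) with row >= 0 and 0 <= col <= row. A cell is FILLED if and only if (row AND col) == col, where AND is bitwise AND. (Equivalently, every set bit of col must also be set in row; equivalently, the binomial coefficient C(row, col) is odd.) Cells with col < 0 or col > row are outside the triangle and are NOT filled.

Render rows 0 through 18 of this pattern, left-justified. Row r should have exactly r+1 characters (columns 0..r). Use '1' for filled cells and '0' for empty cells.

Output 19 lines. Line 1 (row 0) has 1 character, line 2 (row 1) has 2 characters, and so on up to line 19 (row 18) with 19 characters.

r0=0: 1
r1=1: 11
r2=10: 101
r3=11: 1111
r4=100: 10001
r5=101: 110011
r6=110: 1010101
r7=111: 11111111
r8=1000: 100000001
r9=1001: 1100000011
r10=1010: 10100000101
r11=1011: 111100001111
r12=1100: 1000100010001
r13=1101: 11001100110011
r14=1110: 101010101010101
r15=1111: 1111111111111111
r16=10000: 10000000000000001
r17=10001: 110000000000000011
r18=10010: 1010000000000000101

Answer: 1
11
101
1111
10001
110011
1010101
11111111
100000001
1100000011
10100000101
111100001111
1000100010001
11001100110011
101010101010101
1111111111111111
10000000000000001
110000000000000011
1010000000000000101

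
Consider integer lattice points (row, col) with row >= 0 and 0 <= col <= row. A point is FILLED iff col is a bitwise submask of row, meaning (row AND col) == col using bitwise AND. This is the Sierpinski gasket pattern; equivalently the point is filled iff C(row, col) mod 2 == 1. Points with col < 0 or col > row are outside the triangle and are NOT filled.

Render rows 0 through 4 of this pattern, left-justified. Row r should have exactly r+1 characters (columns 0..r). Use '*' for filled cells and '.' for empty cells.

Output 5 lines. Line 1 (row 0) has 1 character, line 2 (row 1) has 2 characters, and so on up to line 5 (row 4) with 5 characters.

r0=0: *
r1=1: **
r2=10: *.*
r3=11: ****
r4=100: *...*

Answer: *
**
*.*
****
*...*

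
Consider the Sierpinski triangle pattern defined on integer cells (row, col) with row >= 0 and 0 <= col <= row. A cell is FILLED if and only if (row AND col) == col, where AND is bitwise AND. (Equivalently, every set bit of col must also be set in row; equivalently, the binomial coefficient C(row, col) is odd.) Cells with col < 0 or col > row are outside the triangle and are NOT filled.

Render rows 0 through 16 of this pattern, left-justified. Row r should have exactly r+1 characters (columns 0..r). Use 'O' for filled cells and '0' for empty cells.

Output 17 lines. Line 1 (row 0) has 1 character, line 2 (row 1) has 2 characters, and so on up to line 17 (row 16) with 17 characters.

Answer: O
OO
O0O
OOOO
O000O
OO00OO
O0O0O0O
OOOOOOOO
O0000000O
OO000000OO
O0O00000O0O
OOOO0000OOOO
O000O000O000O
OO00OO00OO00OO
O0O0O0O0O0O0O0O
OOOOOOOOOOOOOOOO
O000000000000000O

Derivation:
r0=0: O
r1=1: OO
r2=10: O0O
r3=11: OOOO
r4=100: O000O
r5=101: OO00OO
r6=110: O0O0O0O
r7=111: OOOOOOOO
r8=1000: O0000000O
r9=1001: OO000000OO
r10=1010: O0O00000O0O
r11=1011: OOOO0000OOOO
r12=1100: O000O000O000O
r13=1101: OO00OO00OO00OO
r14=1110: O0O0O0O0O0O0O0O
r15=1111: OOOOOOOOOOOOOOOO
r16=10000: O000000000000000O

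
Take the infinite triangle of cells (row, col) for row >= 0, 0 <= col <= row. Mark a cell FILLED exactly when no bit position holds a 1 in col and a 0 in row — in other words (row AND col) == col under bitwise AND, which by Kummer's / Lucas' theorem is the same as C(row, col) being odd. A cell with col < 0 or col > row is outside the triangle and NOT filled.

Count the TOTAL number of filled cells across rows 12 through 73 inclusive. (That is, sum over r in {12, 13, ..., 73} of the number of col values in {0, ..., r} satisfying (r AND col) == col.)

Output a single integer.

r12=1100 pc2: +4 =4
r13=1101 pc3: +8 =12
r14=1110 pc3: +8 =20
r15=1111 pc4: +16 =36
r16=10000 pc1: +2 =38
r17=10001 pc2: +4 =42
r18=10010 pc2: +4 =46
r19=10011 pc3: +8 =54
r20=10100 pc2: +4 =58
r21=10101 pc3: +8 =66
r22=10110 pc3: +8 =74
r23=10111 pc4: +16 =90
r24=11000 pc2: +4 =94
r25=11001 pc3: +8 =102
r26=11010 pc3: +8 =110
r27=11011 pc4: +16 =126
r28=11100 pc3: +8 =134
r29=11101 pc4: +16 =150
r30=11110 pc4: +16 =166
r31=11111 pc5: +32 =198
r32=100000 pc1: +2 =200
r33=100001 pc2: +4 =204
r34=100010 pc2: +4 =208
r35=100011 pc3: +8 =216
r36=100100 pc2: +4 =220
r37=100101 pc3: +8 =228
r38=100110 pc3: +8 =236
r39=100111 pc4: +16 =252
r40=101000 pc2: +4 =256
r41=101001 pc3: +8 =264
r42=101010 pc3: +8 =272
r43=101011 pc4: +16 =288
r44=101100 pc3: +8 =296
r45=101101 pc4: +16 =312
r46=101110 pc4: +16 =328
r47=101111 pc5: +32 =360
r48=110000 pc2: +4 =364
r49=110001 pc3: +8 =372
r50=110010 pc3: +8 =380
r51=110011 pc4: +16 =396
r52=110100 pc3: +8 =404
r53=110101 pc4: +16 =420
r54=110110 pc4: +16 =436
r55=110111 pc5: +32 =468
r56=111000 pc3: +8 =476
r57=111001 pc4: +16 =492
r58=111010 pc4: +16 =508
r59=111011 pc5: +32 =540
r60=111100 pc4: +16 =556
r61=111101 pc5: +32 =588
r62=111110 pc5: +32 =620
r63=111111 pc6: +64 =684
r64=1000000 pc1: +2 =686
r65=1000001 pc2: +4 =690
r66=1000010 pc2: +4 =694
r67=1000011 pc3: +8 =702
r68=1000100 pc2: +4 =706
r69=1000101 pc3: +8 =714
r70=1000110 pc3: +8 =722
r71=1000111 pc4: +16 =738
r72=1001000 pc2: +4 =742
r73=1001001 pc3: +8 =750

Answer: 750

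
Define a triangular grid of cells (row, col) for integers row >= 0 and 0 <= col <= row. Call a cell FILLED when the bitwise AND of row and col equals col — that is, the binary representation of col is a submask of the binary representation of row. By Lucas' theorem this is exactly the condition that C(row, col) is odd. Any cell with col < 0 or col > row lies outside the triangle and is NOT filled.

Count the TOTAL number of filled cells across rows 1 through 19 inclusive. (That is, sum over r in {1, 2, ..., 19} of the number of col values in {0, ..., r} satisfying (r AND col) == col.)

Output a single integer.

Answer: 98

Derivation:
r1=1 pc1: +2 =2
r2=10 pc1: +2 =4
r3=11 pc2: +4 =8
r4=100 pc1: +2 =10
r5=101 pc2: +4 =14
r6=110 pc2: +4 =18
r7=111 pc3: +8 =26
r8=1000 pc1: +2 =28
r9=1001 pc2: +4 =32
r10=1010 pc2: +4 =36
r11=1011 pc3: +8 =44
r12=1100 pc2: +4 =48
r13=1101 pc3: +8 =56
r14=1110 pc3: +8 =64
r15=1111 pc4: +16 =80
r16=10000 pc1: +2 =82
r17=10001 pc2: +4 =86
r18=10010 pc2: +4 =90
r19=10011 pc3: +8 =98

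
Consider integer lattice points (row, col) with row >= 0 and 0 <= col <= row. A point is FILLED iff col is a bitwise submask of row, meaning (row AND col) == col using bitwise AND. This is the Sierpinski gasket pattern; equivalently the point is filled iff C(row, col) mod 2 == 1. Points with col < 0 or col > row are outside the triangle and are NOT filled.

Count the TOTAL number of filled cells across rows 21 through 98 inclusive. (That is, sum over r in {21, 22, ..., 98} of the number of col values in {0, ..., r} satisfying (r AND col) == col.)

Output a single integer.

Answer: 1132

Derivation:
r21=10101 pc3: +8 =8
r22=10110 pc3: +8 =16
r23=10111 pc4: +16 =32
r24=11000 pc2: +4 =36
r25=11001 pc3: +8 =44
r26=11010 pc3: +8 =52
r27=11011 pc4: +16 =68
r28=11100 pc3: +8 =76
r29=11101 pc4: +16 =92
r30=11110 pc4: +16 =108
r31=11111 pc5: +32 =140
r32=100000 pc1: +2 =142
r33=100001 pc2: +4 =146
r34=100010 pc2: +4 =150
r35=100011 pc3: +8 =158
r36=100100 pc2: +4 =162
r37=100101 pc3: +8 =170
r38=100110 pc3: +8 =178
r39=100111 pc4: +16 =194
r40=101000 pc2: +4 =198
r41=101001 pc3: +8 =206
r42=101010 pc3: +8 =214
r43=101011 pc4: +16 =230
r44=101100 pc3: +8 =238
r45=101101 pc4: +16 =254
r46=101110 pc4: +16 =270
r47=101111 pc5: +32 =302
r48=110000 pc2: +4 =306
r49=110001 pc3: +8 =314
r50=110010 pc3: +8 =322
r51=110011 pc4: +16 =338
r52=110100 pc3: +8 =346
r53=110101 pc4: +16 =362
r54=110110 pc4: +16 =378
r55=110111 pc5: +32 =410
r56=111000 pc3: +8 =418
r57=111001 pc4: +16 =434
r58=111010 pc4: +16 =450
r59=111011 pc5: +32 =482
r60=111100 pc4: +16 =498
r61=111101 pc5: +32 =530
r62=111110 pc5: +32 =562
r63=111111 pc6: +64 =626
r64=1000000 pc1: +2 =628
r65=1000001 pc2: +4 =632
r66=1000010 pc2: +4 =636
r67=1000011 pc3: +8 =644
r68=1000100 pc2: +4 =648
r69=1000101 pc3: +8 =656
r70=1000110 pc3: +8 =664
r71=1000111 pc4: +16 =680
r72=1001000 pc2: +4 =684
r73=1001001 pc3: +8 =692
r74=1001010 pc3: +8 =700
r75=1001011 pc4: +16 =716
r76=1001100 pc3: +8 =724
r77=1001101 pc4: +16 =740
r78=1001110 pc4: +16 =756
r79=1001111 pc5: +32 =788
r80=1010000 pc2: +4 =792
r81=1010001 pc3: +8 =800
r82=1010010 pc3: +8 =808
r83=1010011 pc4: +16 =824
r84=1010100 pc3: +8 =832
r85=1010101 pc4: +16 =848
r86=1010110 pc4: +16 =864
r87=1010111 pc5: +32 =896
r88=1011000 pc3: +8 =904
r89=1011001 pc4: +16 =920
r90=1011010 pc4: +16 =936
r91=1011011 pc5: +32 =968
r92=1011100 pc4: +16 =984
r93=1011101 pc5: +32 =1016
r94=1011110 pc5: +32 =1048
r95=1011111 pc6: +64 =1112
r96=1100000 pc2: +4 =1116
r97=1100001 pc3: +8 =1124
r98=1100010 pc3: +8 =1132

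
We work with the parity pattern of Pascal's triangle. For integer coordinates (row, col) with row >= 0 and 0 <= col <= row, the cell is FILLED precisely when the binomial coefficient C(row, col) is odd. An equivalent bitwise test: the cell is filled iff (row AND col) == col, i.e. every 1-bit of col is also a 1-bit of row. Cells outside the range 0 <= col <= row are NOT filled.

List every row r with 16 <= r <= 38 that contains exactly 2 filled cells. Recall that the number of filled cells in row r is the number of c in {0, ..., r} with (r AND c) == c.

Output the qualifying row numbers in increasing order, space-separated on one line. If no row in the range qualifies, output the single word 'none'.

Answer: 16 32

Derivation:
Row r has 2^popcount(r) filled cells, so we need popcount(r) = log2(2) = 1.
Scan r = 16..38 and keep those with exactly 1 one-bits:
r=16=10000 popcount=1 -> KEEP
r=17=10001 popcount=2 -> skip
r=18=10010 popcount=2 -> skip
r=19=10011 popcount=3 -> skip
r=20=10100 popcount=2 -> skip
r=21=10101 popcount=3 -> skip
r=22=10110 popcount=3 -> skip
r=23=10111 popcount=4 -> skip
r=24=11000 popcount=2 -> skip
r=25=11001 popcount=3 -> skip
r=26=11010 popcount=3 -> skip
r=27=11011 popcount=4 -> skip
r=28=11100 popcount=3 -> skip
r=29=11101 popcount=4 -> skip
r=30=11110 popcount=4 -> skip
r=31=11111 popcount=5 -> skip
r=32=100000 popcount=1 -> KEEP
r=33=100001 popcount=2 -> skip
r=34=100010 popcount=2 -> skip
r=35=100011 popcount=3 -> skip
r=36=100100 popcount=2 -> skip
r=37=100101 popcount=3 -> skip
r=38=100110 popcount=3 -> skip
Kept rows: 16 32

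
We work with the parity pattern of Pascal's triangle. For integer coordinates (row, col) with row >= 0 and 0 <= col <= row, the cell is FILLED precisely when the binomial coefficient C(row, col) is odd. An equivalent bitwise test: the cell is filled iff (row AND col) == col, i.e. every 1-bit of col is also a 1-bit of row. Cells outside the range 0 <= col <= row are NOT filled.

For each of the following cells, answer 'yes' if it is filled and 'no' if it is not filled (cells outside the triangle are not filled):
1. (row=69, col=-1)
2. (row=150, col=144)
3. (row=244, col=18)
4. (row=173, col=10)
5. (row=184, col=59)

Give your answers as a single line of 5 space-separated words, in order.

(69,-1): col outside [0, 69] -> not filled
(150,144): row=0b10010110, col=0b10010000, row AND col = 0b10010000 = 144; 144 == 144 -> filled
(244,18): row=0b11110100, col=0b10010, row AND col = 0b10000 = 16; 16 != 18 -> empty
(173,10): row=0b10101101, col=0b1010, row AND col = 0b1000 = 8; 8 != 10 -> empty
(184,59): row=0b10111000, col=0b111011, row AND col = 0b111000 = 56; 56 != 59 -> empty

Answer: no yes no no no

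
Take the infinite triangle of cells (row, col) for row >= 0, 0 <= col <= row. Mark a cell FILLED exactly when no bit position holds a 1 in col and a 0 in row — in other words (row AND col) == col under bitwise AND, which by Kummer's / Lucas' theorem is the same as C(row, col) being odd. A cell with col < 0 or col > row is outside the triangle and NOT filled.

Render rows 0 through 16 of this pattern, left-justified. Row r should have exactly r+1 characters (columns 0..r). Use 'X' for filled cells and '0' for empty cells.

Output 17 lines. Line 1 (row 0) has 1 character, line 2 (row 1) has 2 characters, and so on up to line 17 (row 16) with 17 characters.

Answer: X
XX
X0X
XXXX
X000X
XX00XX
X0X0X0X
XXXXXXXX
X0000000X
XX000000XX
X0X00000X0X
XXXX0000XXXX
X000X000X000X
XX00XX00XX00XX
X0X0X0X0X0X0X0X
XXXXXXXXXXXXXXXX
X000000000000000X

Derivation:
r0=0: X
r1=1: XX
r2=10: X0X
r3=11: XXXX
r4=100: X000X
r5=101: XX00XX
r6=110: X0X0X0X
r7=111: XXXXXXXX
r8=1000: X0000000X
r9=1001: XX000000XX
r10=1010: X0X00000X0X
r11=1011: XXXX0000XXXX
r12=1100: X000X000X000X
r13=1101: XX00XX00XX00XX
r14=1110: X0X0X0X0X0X0X0X
r15=1111: XXXXXXXXXXXXXXXX
r16=10000: X000000000000000X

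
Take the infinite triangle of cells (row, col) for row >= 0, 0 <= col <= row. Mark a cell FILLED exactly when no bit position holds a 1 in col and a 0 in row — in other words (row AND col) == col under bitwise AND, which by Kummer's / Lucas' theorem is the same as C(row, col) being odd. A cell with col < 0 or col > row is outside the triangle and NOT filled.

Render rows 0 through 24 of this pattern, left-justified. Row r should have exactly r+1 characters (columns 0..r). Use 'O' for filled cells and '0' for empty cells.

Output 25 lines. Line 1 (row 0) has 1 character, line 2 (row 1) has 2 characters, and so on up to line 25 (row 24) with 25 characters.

r0=0: O
r1=1: OO
r2=10: O0O
r3=11: OOOO
r4=100: O000O
r5=101: OO00OO
r6=110: O0O0O0O
r7=111: OOOOOOOO
r8=1000: O0000000O
r9=1001: OO000000OO
r10=1010: O0O00000O0O
r11=1011: OOOO0000OOOO
r12=1100: O000O000O000O
r13=1101: OO00OO00OO00OO
r14=1110: O0O0O0O0O0O0O0O
r15=1111: OOOOOOOOOOOOOOOO
r16=10000: O000000000000000O
r17=10001: OO00000000000000OO
r18=10010: O0O0000000000000O0O
r19=10011: OOOO000000000000OOOO
r20=10100: O000O00000000000O000O
r21=10101: OO00OO0000000000OO00OO
r22=10110: O0O0O0O000000000O0O0O0O
r23=10111: OOOOOOOO00000000OOOOOOOO
r24=11000: O0000000O0000000O0000000O

Answer: O
OO
O0O
OOOO
O000O
OO00OO
O0O0O0O
OOOOOOOO
O0000000O
OO000000OO
O0O00000O0O
OOOO0000OOOO
O000O000O000O
OO00OO00OO00OO
O0O0O0O0O0O0O0O
OOOOOOOOOOOOOOOO
O000000000000000O
OO00000000000000OO
O0O0000000000000O0O
OOOO000000000000OOOO
O000O00000000000O000O
OO00OO0000000000OO00OO
O0O0O0O000000000O0O0O0O
OOOOOOOO00000000OOOOOOOO
O0000000O0000000O0000000O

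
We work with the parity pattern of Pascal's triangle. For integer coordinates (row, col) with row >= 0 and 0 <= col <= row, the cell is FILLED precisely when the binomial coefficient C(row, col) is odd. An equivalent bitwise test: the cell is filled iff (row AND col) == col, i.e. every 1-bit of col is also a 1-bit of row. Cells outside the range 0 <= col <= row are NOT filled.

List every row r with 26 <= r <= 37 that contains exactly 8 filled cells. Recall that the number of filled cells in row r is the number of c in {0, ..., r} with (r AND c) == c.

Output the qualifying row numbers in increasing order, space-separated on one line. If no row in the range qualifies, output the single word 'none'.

Answer: 26 28 35 37

Derivation:
Row r has 2^popcount(r) filled cells, so we need popcount(r) = log2(8) = 3.
Scan r = 26..37 and keep those with exactly 3 one-bits:
r=26=11010 popcount=3 -> KEEP
r=27=11011 popcount=4 -> skip
r=28=11100 popcount=3 -> KEEP
r=29=11101 popcount=4 -> skip
r=30=11110 popcount=4 -> skip
r=31=11111 popcount=5 -> skip
r=32=100000 popcount=1 -> skip
r=33=100001 popcount=2 -> skip
r=34=100010 popcount=2 -> skip
r=35=100011 popcount=3 -> KEEP
r=36=100100 popcount=2 -> skip
r=37=100101 popcount=3 -> KEEP
Kept rows: 26 28 35 37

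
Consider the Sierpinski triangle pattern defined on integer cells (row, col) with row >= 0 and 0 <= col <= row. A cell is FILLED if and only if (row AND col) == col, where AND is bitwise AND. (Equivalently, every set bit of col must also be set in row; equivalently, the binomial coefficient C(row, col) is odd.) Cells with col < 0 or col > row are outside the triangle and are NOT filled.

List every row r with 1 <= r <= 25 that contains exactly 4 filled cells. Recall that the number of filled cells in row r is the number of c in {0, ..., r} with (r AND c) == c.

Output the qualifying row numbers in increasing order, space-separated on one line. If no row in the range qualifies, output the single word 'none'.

Row r has 2^popcount(r) filled cells, so we need popcount(r) = log2(4) = 2.
Scan r = 1..25 and keep those with exactly 2 one-bits:
r=1=1 popcount=1 -> skip
r=2=10 popcount=1 -> skip
r=3=11 popcount=2 -> KEEP
r=4=100 popcount=1 -> skip
r=5=101 popcount=2 -> KEEP
r=6=110 popcount=2 -> KEEP
r=7=111 popcount=3 -> skip
r=8=1000 popcount=1 -> skip
r=9=1001 popcount=2 -> KEEP
r=10=1010 popcount=2 -> KEEP
r=11=1011 popcount=3 -> skip
r=12=1100 popcount=2 -> KEEP
r=13=1101 popcount=3 -> skip
r=14=1110 popcount=3 -> skip
r=15=1111 popcount=4 -> skip
r=16=10000 popcount=1 -> skip
r=17=10001 popcount=2 -> KEEP
r=18=10010 popcount=2 -> KEEP
r=19=10011 popcount=3 -> skip
r=20=10100 popcount=2 -> KEEP
r=21=10101 popcount=3 -> skip
r=22=10110 popcount=3 -> skip
r=23=10111 popcount=4 -> skip
r=24=11000 popcount=2 -> KEEP
r=25=11001 popcount=3 -> skip
Kept rows: 3 5 6 9 10 12 17 18 20 24

Answer: 3 5 6 9 10 12 17 18 20 24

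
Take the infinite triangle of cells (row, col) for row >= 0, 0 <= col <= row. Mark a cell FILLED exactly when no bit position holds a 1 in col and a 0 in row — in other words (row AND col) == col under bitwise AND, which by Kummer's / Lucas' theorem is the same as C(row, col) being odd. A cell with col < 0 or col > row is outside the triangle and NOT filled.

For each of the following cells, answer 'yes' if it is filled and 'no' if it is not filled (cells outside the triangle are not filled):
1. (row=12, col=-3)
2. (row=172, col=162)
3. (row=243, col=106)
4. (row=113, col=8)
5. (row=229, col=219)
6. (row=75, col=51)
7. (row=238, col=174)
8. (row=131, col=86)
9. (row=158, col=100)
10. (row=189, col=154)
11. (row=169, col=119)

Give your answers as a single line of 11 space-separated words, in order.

Answer: no no no no no no yes no no no no

Derivation:
(12,-3): col outside [0, 12] -> not filled
(172,162): row=0b10101100, col=0b10100010, row AND col = 0b10100000 = 160; 160 != 162 -> empty
(243,106): row=0b11110011, col=0b1101010, row AND col = 0b1100010 = 98; 98 != 106 -> empty
(113,8): row=0b1110001, col=0b1000, row AND col = 0b0 = 0; 0 != 8 -> empty
(229,219): row=0b11100101, col=0b11011011, row AND col = 0b11000001 = 193; 193 != 219 -> empty
(75,51): row=0b1001011, col=0b110011, row AND col = 0b11 = 3; 3 != 51 -> empty
(238,174): row=0b11101110, col=0b10101110, row AND col = 0b10101110 = 174; 174 == 174 -> filled
(131,86): row=0b10000011, col=0b1010110, row AND col = 0b10 = 2; 2 != 86 -> empty
(158,100): row=0b10011110, col=0b1100100, row AND col = 0b100 = 4; 4 != 100 -> empty
(189,154): row=0b10111101, col=0b10011010, row AND col = 0b10011000 = 152; 152 != 154 -> empty
(169,119): row=0b10101001, col=0b1110111, row AND col = 0b100001 = 33; 33 != 119 -> empty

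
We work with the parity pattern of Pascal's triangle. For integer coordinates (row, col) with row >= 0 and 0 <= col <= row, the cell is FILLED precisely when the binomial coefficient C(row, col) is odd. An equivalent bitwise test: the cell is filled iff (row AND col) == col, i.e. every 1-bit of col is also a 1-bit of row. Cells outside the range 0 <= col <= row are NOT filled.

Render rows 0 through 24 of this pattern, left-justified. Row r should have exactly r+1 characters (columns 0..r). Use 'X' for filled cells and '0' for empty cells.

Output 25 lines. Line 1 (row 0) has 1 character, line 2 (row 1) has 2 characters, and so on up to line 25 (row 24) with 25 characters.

Answer: X
XX
X0X
XXXX
X000X
XX00XX
X0X0X0X
XXXXXXXX
X0000000X
XX000000XX
X0X00000X0X
XXXX0000XXXX
X000X000X000X
XX00XX00XX00XX
X0X0X0X0X0X0X0X
XXXXXXXXXXXXXXXX
X000000000000000X
XX00000000000000XX
X0X0000000000000X0X
XXXX000000000000XXXX
X000X00000000000X000X
XX00XX0000000000XX00XX
X0X0X0X000000000X0X0X0X
XXXXXXXX00000000XXXXXXXX
X0000000X0000000X0000000X

Derivation:
r0=0: X
r1=1: XX
r2=10: X0X
r3=11: XXXX
r4=100: X000X
r5=101: XX00XX
r6=110: X0X0X0X
r7=111: XXXXXXXX
r8=1000: X0000000X
r9=1001: XX000000XX
r10=1010: X0X00000X0X
r11=1011: XXXX0000XXXX
r12=1100: X000X000X000X
r13=1101: XX00XX00XX00XX
r14=1110: X0X0X0X0X0X0X0X
r15=1111: XXXXXXXXXXXXXXXX
r16=10000: X000000000000000X
r17=10001: XX00000000000000XX
r18=10010: X0X0000000000000X0X
r19=10011: XXXX000000000000XXXX
r20=10100: X000X00000000000X000X
r21=10101: XX00XX0000000000XX00XX
r22=10110: X0X0X0X000000000X0X0X0X
r23=10111: XXXXXXXX00000000XXXXXXXX
r24=11000: X0000000X0000000X0000000X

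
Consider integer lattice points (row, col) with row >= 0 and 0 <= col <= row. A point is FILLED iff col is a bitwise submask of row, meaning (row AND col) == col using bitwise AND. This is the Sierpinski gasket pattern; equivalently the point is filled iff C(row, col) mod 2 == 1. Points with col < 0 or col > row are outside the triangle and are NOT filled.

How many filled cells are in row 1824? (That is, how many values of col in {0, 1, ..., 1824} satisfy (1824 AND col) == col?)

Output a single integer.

Answer: 16

Derivation:
1824 in binary = 11100100000
popcount(1824) = number of 1-bits in 11100100000 = 4
A col c satisfies (1824 AND c) == c iff every set bit of c is also set in 1824; each of the 4 set bits of 1824 can independently be on or off in c.
count = 2^4 = 16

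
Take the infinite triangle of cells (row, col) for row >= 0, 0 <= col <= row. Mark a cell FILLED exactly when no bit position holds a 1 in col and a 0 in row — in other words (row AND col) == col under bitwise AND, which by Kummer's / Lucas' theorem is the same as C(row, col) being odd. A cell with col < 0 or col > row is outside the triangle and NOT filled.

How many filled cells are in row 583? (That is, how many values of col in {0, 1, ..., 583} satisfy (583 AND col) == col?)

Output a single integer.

583 in binary = 1001000111
popcount(583) = number of 1-bits in 1001000111 = 5
A col c satisfies (583 AND c) == c iff every set bit of c is also set in 583; each of the 5 set bits of 583 can independently be on or off in c.
count = 2^5 = 32

Answer: 32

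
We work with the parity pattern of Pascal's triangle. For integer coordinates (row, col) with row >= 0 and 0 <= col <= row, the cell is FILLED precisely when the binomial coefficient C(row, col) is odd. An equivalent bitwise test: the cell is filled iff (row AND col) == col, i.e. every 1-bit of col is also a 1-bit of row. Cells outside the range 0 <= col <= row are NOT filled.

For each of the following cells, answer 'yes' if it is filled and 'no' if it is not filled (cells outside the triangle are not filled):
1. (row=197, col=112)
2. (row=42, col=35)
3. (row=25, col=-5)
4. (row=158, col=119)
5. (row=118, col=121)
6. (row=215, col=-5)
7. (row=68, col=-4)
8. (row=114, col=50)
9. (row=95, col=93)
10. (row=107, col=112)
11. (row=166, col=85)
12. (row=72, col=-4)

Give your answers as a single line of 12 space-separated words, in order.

(197,112): row=0b11000101, col=0b1110000, row AND col = 0b1000000 = 64; 64 != 112 -> empty
(42,35): row=0b101010, col=0b100011, row AND col = 0b100010 = 34; 34 != 35 -> empty
(25,-5): col outside [0, 25] -> not filled
(158,119): row=0b10011110, col=0b1110111, row AND col = 0b10110 = 22; 22 != 119 -> empty
(118,121): col outside [0, 118] -> not filled
(215,-5): col outside [0, 215] -> not filled
(68,-4): col outside [0, 68] -> not filled
(114,50): row=0b1110010, col=0b110010, row AND col = 0b110010 = 50; 50 == 50 -> filled
(95,93): row=0b1011111, col=0b1011101, row AND col = 0b1011101 = 93; 93 == 93 -> filled
(107,112): col outside [0, 107] -> not filled
(166,85): row=0b10100110, col=0b1010101, row AND col = 0b100 = 4; 4 != 85 -> empty
(72,-4): col outside [0, 72] -> not filled

Answer: no no no no no no no yes yes no no no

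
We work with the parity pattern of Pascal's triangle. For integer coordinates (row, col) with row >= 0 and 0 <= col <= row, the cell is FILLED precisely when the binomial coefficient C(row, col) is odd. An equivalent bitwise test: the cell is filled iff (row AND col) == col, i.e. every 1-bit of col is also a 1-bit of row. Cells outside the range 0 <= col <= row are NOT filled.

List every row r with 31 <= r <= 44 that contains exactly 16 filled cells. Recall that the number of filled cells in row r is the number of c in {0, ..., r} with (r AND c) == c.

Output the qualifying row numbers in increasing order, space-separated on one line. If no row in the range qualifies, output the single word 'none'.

Answer: 39 43

Derivation:
Row r has 2^popcount(r) filled cells, so we need popcount(r) = log2(16) = 4.
Scan r = 31..44 and keep those with exactly 4 one-bits:
r=31=11111 popcount=5 -> skip
r=32=100000 popcount=1 -> skip
r=33=100001 popcount=2 -> skip
r=34=100010 popcount=2 -> skip
r=35=100011 popcount=3 -> skip
r=36=100100 popcount=2 -> skip
r=37=100101 popcount=3 -> skip
r=38=100110 popcount=3 -> skip
r=39=100111 popcount=4 -> KEEP
r=40=101000 popcount=2 -> skip
r=41=101001 popcount=3 -> skip
r=42=101010 popcount=3 -> skip
r=43=101011 popcount=4 -> KEEP
r=44=101100 popcount=3 -> skip
Kept rows: 39 43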